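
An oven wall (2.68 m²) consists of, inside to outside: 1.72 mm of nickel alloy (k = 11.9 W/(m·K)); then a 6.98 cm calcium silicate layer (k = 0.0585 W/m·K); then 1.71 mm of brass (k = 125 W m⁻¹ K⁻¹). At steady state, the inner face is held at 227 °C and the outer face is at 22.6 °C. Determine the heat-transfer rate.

Resistance network (inner→outer):
  R_nickel alloy = L/(kA) = 0.00172/(11.9·2.68) = 5.393×10^-5 K/W
  R_calcium silicate = L/(kA) = 0.0698/(0.0585·2.68) = 0.4452 K/W
  R_brass = L/(kA) = 0.00171/(125·2.68) = 5.104×10^-6 K/W
ΣR = 5.393×10^-5 + 0.4452 + 5.104×10^-6 = 0.4453 K/W
Q = ΔT/ΣR = (227 °C − 22.6 °C)/0.4453 = 459 W

Q = 459 W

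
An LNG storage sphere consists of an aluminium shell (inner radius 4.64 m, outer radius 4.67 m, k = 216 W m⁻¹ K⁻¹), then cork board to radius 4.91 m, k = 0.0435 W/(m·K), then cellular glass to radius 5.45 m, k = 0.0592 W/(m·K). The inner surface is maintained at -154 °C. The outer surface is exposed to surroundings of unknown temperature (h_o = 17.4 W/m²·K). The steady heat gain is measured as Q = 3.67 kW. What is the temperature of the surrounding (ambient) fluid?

T_out = 16.4 °C

Series resistances:
  R_aluminium = (1/4.64 − 1/4.67)/(4πk) = 0.001384/(4π·216) = 5.101×10^-7 K/W
  R_cork board = (1/4.67 − 1/4.91)/(4πk) = 0.01047/(4π·0.0435) = 0.01915 K/W
  R_cellular glass = (1/4.91 − 1/5.45)/(4πk) = 0.02018/(4π·0.0592) = 0.02713 K/W
  R_conv,out = 1/(4πr²h) = 1/(4π·5.45²·17.4) = 1.540×10^-4 K/W
ΣR = 0.04643 K/W
ΔT = Q·ΣR = 3670 × 0.04643 = 170.4 K
Heat flows inward, so T_out = T_in + ΔT = -154 + 170.4 = 16.4 °C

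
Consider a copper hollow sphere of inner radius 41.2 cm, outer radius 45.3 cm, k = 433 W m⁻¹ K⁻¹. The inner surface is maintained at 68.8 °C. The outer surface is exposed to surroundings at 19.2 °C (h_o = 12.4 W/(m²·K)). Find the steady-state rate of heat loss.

Q = 1580 W

Resistance network (inner→outer):
  R_copper = (1/0.412 − 1/0.453)/(4πk) = 0.2197/(4π·433) = 4.037×10^-5 K/W
  R_conv,out = 1/(4πr²h) = 1/(4π·0.453²·12.4) = 0.03127 K/W
ΣR = 4.037×10^-5 + 0.03127 = 0.03131 K/W
Q = ΔT/ΣR = (68.8 °C − 19.2 °C)/0.03131 = 1580 W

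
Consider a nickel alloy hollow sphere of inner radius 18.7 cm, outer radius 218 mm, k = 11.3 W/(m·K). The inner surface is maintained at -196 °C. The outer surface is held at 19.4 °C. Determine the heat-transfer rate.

Q = 4πk·ΔT/(1/r₁ − 1/r₂) = 4π × 11.3 × 215.4 / (1/0.187 − 1/0.218) = 40200 W

Q = 40.2 kW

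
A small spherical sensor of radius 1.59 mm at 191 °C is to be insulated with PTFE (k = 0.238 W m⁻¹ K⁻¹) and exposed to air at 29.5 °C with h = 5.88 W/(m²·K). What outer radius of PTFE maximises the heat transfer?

r_cr = 8.10 cm

For a sphere, r_cr = 2k_ins/h = 2·0.238/5.88 = 0.0810 m = 8.10 cm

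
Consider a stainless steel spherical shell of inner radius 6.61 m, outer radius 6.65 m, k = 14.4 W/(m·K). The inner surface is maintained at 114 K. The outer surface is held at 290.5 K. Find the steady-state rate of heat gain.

Q = 4πk·ΔT/(1/r₁ − 1/r₂) = 4π × 14.4 × 176.5 / (1/6.61 − 1/6.65) = 3.51×10^7 W

Q = 3.51×10^7 W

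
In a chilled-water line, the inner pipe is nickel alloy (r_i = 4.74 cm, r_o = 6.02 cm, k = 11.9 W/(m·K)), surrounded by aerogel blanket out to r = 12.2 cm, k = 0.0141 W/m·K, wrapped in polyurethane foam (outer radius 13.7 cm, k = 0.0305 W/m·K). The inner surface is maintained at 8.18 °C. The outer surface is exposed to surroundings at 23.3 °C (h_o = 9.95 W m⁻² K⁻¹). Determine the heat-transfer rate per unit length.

Q' = 1.74 W/m

Resistance network (inner→outer):
  R'_nickel alloy = ln(0.0602/0.0474)/(2πk) = 0.2391/(2π·11.9) = 0.003197 m·K/W
  R'_aerogel blanket = ln(0.122/0.0602)/(2πk) = 0.7063/(2π·0.0141) = 7.973 m·K/W
  R'_polyurethane foam = ln(0.137/0.122)/(2πk) = 0.1160/(2π·0.0305) = 0.6051 m·K/W
  R'_conv,out = 1/(2πr h) = 1/(2π·0.137·9.95) = 0.1168 m·K/W
ΣR = 0.003197 + 7.973 + 0.6051 + 0.1168 = 8.698 m·K/W
Q' = ΔT/ΣR = (8.18 °C − 23.3 °C)/8.698 = -1.74 W/m
(Negative Q' ⇒ heat flows inward; heat gain = 1.74 W/m.)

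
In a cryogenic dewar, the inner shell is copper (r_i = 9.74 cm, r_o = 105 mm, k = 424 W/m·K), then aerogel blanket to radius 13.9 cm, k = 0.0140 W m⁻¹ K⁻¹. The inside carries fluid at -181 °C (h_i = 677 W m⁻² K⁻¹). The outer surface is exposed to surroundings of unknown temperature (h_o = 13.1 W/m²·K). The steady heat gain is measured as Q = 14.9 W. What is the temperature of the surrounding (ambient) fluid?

T_out = 21.2 °C

Series resistances:
  R_conv,in = 1/(4πr²h) = 1/(4π·0.0974²·677) = 0.01239 K/W
  R_copper = (1/0.0974 − 1/0.105)/(4πk) = 0.7431/(4π·424) = 1.395×10^-4 K/W
  R_aerogel blanket = (1/0.105 − 1/0.139)/(4πk) = 2.330/(4π·0.0140) = 13.24 K/W
  R_conv,out = 1/(4πr²h) = 1/(4π·0.139²·13.1) = 0.3144 K/W
ΣR = 13.57 K/W
ΔT = Q·ΣR = 14.9 × 13.57 = 202.2 K
Heat flows inward, so T_out = T_in + ΔT = -181 + 202.2 = 21.2 °C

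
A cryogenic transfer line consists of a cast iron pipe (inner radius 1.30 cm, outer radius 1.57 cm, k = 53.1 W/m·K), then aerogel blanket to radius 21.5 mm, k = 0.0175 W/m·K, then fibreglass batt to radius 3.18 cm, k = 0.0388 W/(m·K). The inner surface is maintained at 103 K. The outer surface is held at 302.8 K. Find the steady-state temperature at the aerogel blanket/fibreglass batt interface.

T = 231.0 K

Resistance network (inner→outer):
  R'_cast iron = ln(0.0157/0.0130)/(2πk) = 0.1887/(2π·53.1) = 5.656×10^-4 m·K/W
  R'_aerogel blanket = ln(0.0215/0.0157)/(2πk) = 0.3144/(2π·0.0175) = 2.859 m·K/W
  R'_fibreglass batt = ln(0.0318/0.0215)/(2πk) = 0.3914/(2π·0.0388) = 1.606 m·K/W
ΣR = 5.656×10^-4 + 2.859 + 1.606 = 4.466 m·K/W
Q' = ΔT/ΣR = (103 K − 302.8 K)/4.466 = -44.74 W/m
From the inner boundary to the aerogel blanket/fibreglass batt interface, ΣR_partial = 2.860 m·K/W.
T_interface = T_in − Q'·ΣR_partial = 103 K − (-44.74)(2.860) = 231.0 K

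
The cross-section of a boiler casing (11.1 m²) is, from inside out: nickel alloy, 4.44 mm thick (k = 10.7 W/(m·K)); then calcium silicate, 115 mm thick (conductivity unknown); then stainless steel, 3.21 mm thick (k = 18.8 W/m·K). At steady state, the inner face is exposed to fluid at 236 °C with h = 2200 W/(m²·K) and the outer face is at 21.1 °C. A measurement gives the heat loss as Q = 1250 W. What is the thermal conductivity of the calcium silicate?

k = 0.0603 W/m·K

ΣR = ΔT/Q = |236 − 21.1|/1250 = 0.1719 K/W
Known resistances:
  R_conv,in = 1/(hA) = 1/(2200·11.1) = 4.095×10^-5 K/W
  R_nickel alloy = L/(kA) = 0.00444/(10.7·11.1) = 3.738×10^-5 K/W
  R_stainless steel = L/(kA) = 0.00321/(18.8·11.1) = 1.538×10^-5 K/W
R_calcium silicate = ΣR − ΣR_known = 0.1719 − 9.371×10^-5 = 0.1718 K/W
L/(kA) = 0.1718 ⇒ k = 0.115/(0.1718·11.1) = 0.0603 W/m·K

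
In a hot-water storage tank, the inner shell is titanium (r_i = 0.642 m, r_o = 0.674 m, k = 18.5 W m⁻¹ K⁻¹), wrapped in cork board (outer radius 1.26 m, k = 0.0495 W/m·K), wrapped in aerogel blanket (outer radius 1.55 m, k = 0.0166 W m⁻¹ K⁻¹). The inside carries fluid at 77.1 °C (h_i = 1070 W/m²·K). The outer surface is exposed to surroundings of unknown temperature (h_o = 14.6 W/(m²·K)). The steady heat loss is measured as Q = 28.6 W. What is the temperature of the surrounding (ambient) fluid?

T_out = 24.9 °C

Sum the resistances:
  R_conv,in = 1/(4πr²h) = 1/(4π·0.642²·1070) = 1.804×10^-4 K/W
  R_titanium = (1/0.642 − 1/0.674)/(4πk) = 0.07395/(4π·18.5) = 3.181×10^-4 K/W
  R_cork board = (1/0.674 − 1/1.26)/(4πk) = 0.6900/(4π·0.0495) = 1.109 K/W
  R_aerogel blanket = (1/1.26 − 1/1.55)/(4πk) = 0.1485/(4π·0.0166) = 0.7118 K/W
  R_conv,out = 1/(4πr²h) = 1/(4π·1.55²·14.6) = 0.002269 K/W
ΣR = 1.824 K/W
ΔT = Q·ΣR = 28.6 × 1.824 = 52.17 K
Heat flows outward, so T_out = T_in − ΔT = 77.1 − 52.17 = 24.9 °C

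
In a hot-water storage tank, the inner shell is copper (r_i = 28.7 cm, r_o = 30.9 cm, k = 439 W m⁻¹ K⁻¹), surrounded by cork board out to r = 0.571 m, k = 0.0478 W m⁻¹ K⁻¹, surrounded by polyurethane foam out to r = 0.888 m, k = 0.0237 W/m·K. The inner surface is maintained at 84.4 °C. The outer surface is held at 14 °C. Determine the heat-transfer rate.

Q = 15.4 W

Treat each layer as a resistance in series:
  R_copper = (1/0.287 − 1/0.309)/(4πk) = 0.2481/(4π·439) = 4.497×10^-5 K/W
  R_cork board = (1/0.309 − 1/0.571)/(4πk) = 1.485/(4π·0.0478) = 2.472 K/W
  R_polyurethane foam = (1/0.571 − 1/0.888)/(4πk) = 0.6252/(4π·0.0237) = 2.099 K/W
ΣR = 4.497×10^-5 + 2.472 + 2.099 = 4.571 K/W
Q = ΔT/ΣR = (84.4 °C − 14 °C)/4.571 = 15.4 W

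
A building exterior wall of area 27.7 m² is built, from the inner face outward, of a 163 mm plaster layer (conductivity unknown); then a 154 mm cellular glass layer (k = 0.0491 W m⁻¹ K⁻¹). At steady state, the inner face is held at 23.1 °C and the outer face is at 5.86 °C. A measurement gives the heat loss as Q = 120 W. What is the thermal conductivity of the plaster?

ΣR = ΔT/Q = |23.1 − 5.86|/120 = 0.1437 K/W
Known resistances:
  R_cellular glass = L/(kA) = 0.154/(0.0491·27.7) = 0.1132 K/W
R_plaster = ΣR − ΣR_known = 0.1437 − 0.1132 = 0.03050 K/W
L/(kA) = 0.03050 ⇒ k = 0.163/(0.03050·27.7) = 0.193 W/m·K

k = 0.193 W/m·K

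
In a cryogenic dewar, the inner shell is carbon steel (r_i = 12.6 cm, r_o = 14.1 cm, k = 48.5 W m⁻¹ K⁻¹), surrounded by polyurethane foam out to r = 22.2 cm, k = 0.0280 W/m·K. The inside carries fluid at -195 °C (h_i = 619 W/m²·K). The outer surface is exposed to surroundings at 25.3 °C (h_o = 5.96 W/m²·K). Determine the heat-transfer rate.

Series thermal resistances, inner to outer:
  R_conv,in = 1/(4πr²h) = 1/(4π·0.126²·619) = 0.008098 K/W
  R_carbon steel = (1/0.126 − 1/0.141)/(4πk) = 0.8443/(4π·48.5) = 0.001385 K/W
  R_polyurethane foam = (1/0.141 − 1/0.222)/(4πk) = 2.588/(4π·0.0280) = 7.354 K/W
  R_conv,out = 1/(4πr²h) = 1/(4π·0.222²·5.96) = 0.2709 K/W
ΣR = 0.008098 + 0.001385 + 7.354 + 0.2709 = 7.634 K/W
Q = ΔT/ΣR = (-195 °C − 25.3 °C)/7.634 = -28.9 W
(Negative Q ⇒ heat flows inward; heat gain = 28.9 W.)

Q = 28.9 W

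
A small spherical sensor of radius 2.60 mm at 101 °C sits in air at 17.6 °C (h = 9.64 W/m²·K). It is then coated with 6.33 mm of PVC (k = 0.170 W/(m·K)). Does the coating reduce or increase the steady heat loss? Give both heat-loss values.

increases: 0.0683 → 0.361 W

Critical radius for a sphere: r_cr = 2k/h = 0.0353 m = 3.53 cm.
Outer radius after coating: r₂ = 0.00260 + 0.00633 = 0.00893 m.
Since r₁ < r_cr and r₂ ≤ r_cr, the coating moves toward the maximum at r_cr — heat loss rises.
Bare: R = 1/(4πr₁²h) = 1221 K/W; Q = 83.4/1221 = 0.0683 W.
Coated: R = R_cond + R_conv = 231.1 K/W; Q = 83.4/231.1 = 0.361 W.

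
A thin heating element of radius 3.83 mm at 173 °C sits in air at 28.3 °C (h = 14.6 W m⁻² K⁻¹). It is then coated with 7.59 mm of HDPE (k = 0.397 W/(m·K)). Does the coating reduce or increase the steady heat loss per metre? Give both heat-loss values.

Critical radius for a cylinder: r_cr = k/h = 0.0272 m = 2.72 cm.
Outer radius after coating: r₂ = 0.00383 + 0.00759 = 0.01142 m.
Since r₁ < r_cr and r₂ ≤ r_cr, the coating moves toward the maximum at r_cr — heat loss rises.
Bare: R = 1/(2πr₁h) = 2.846 m·K/W; Q = 144.7/2.846 = 50.8 W/m.
Coated: R = R_cond + R_conv = 1.393 m·K/W; Q = 144.7/1.393 = 104 W/m.

increases: 50.8 → 104 W/m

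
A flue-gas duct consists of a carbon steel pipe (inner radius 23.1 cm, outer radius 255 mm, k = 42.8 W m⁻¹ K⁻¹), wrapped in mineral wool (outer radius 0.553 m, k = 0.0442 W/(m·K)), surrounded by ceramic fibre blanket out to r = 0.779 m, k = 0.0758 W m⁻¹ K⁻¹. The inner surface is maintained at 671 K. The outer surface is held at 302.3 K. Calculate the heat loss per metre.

Q' = 105 W/m

Series thermal resistances, inner to outer:
  R'_carbon steel = ln(0.255/0.231)/(2πk) = 0.09885/(2π·42.8) = 3.676×10^-4 m·K/W
  R'_mineral wool = ln(0.553/0.255)/(2πk) = 0.7741/(2π·0.0442) = 2.787 m·K/W
  R'_ceramic fibre blanket = ln(0.779/0.553)/(2πk) = 0.3427/(2π·0.0758) = 0.7195 m·K/W
ΣR = 3.676×10^-4 + 2.787 + 0.7195 = 3.507 m·K/W
Q' = ΔT/ΣR = (671 K − 302.3 K)/3.507 = 105 W/m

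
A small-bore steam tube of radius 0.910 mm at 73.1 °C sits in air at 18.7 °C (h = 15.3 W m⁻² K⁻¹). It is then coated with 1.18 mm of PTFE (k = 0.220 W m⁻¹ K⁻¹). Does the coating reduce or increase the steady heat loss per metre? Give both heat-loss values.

Critical radius for a cylinder: r_cr = k/h = 0.0144 m = 1.44 cm.
Outer radius after coating: r₂ = 9.10×10^-4 + 0.00118 = 0.002090 m.
Since r₁ < r_cr and r₂ ≤ r_cr, the coating moves toward the maximum at r_cr — heat loss rises.
Bare: R = 1/(2πr₁h) = 11.43 m·K/W; Q = 54.4/11.43 = 4.76 W/m.
Coated: R = R_cond + R_conv = 5.579 m·K/W; Q = 54.4/5.579 = 9.75 W/m.

increases: 4.76 → 9.75 W/m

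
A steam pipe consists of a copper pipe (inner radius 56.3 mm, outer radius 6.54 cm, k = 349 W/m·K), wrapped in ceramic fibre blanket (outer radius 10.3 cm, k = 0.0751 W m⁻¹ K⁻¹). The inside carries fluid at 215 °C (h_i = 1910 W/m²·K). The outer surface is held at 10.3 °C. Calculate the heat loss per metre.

Series thermal resistances, inner to outer:
  R'_conv,in = 1/(2πr h) = 1/(2π·0.0563·1910) = 0.001480 m·K/W
  R'_copper = ln(0.0654/0.0563)/(2πk) = 0.1498/(2π·349) = 6.833×10^-5 m·K/W
  R'_ceramic fibre blanket = ln(0.103/0.0654)/(2πk) = 0.4542/(2π·0.0751) = 0.9626 m·K/W
ΣR = 0.001480 + 6.833×10^-5 + 0.9626 = 0.9641 m·K/W
Q' = ΔT/ΣR = (215 °C − 10.3 °C)/0.9641 = 212 W/m

Q' = 212 W/m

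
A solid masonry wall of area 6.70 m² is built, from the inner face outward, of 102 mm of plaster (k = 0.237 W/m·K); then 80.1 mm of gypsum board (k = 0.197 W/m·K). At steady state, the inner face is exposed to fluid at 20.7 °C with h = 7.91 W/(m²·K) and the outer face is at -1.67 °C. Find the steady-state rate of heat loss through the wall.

Q = 156 W

Treat each layer as a resistance in series:
  R_conv,in = 1/(hA) = 1/(7.91·6.70) = 0.01887 K/W
  R_plaster = L/(kA) = 0.102/(0.237·6.70) = 0.06424 K/W
  R_gypsum board = L/(kA) = 0.0801/(0.197·6.70) = 0.06069 K/W
ΣR = 0.01887 + 0.06424 + 0.06069 = 0.1438 K/W
Q = ΔT/ΣR = (20.7 °C − -1.67 °C)/0.1438 = 156 W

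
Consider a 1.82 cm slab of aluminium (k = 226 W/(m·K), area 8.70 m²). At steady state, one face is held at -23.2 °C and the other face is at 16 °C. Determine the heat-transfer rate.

Q = kA·ΔT/L = 226 × 8.70 × |-23.2 °C − 16 °C| / 0.0182 = 4.23×10^6 W

Q = 4230 kW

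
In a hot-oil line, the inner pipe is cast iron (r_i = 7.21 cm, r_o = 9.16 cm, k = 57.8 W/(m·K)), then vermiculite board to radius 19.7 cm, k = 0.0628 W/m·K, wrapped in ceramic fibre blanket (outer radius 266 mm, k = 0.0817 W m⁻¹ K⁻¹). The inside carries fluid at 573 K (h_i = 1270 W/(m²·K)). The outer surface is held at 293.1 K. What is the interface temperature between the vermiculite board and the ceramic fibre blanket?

T = 357.9 K

Resistance network (inner→outer):
  R'_conv,in = 1/(2πr h) = 1/(2π·0.0721·1270) = 0.001738 m·K/W
  R'_cast iron = ln(0.0916/0.0721)/(2πk) = 0.2394/(2π·57.8) = 6.591×10^-4 m·K/W
  R'_vermiculite board = ln(0.197/0.0916)/(2πk) = 0.7658/(2π·0.0628) = 1.941 m·K/W
  R'_ceramic fibre blanket = ln(0.266/0.197)/(2πk) = 0.3003/(2π·0.0817) = 0.5850 m·K/W
ΣR = 0.001738 + 6.591×10^-4 + 1.941 + 0.5850 = 2.528 m·K/W
Q' = ΔT/ΣR = (573 K − 293.1 K)/2.528 = 110.7 W/m
From the inner boundary to the vermiculite board/ceramic fibre blanket interface, ΣR_partial = 1.943 m·K/W.
T_interface = T_in − Q'·ΣR_partial = 573 K − (110.7)(1.943) = 357.9 K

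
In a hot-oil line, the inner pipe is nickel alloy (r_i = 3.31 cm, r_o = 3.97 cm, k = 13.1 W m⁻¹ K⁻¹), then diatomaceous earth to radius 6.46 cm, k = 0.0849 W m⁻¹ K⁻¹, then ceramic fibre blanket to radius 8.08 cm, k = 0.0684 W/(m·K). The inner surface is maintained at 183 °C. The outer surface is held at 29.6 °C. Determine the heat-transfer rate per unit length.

Treat each layer as a resistance in series:
  R'_nickel alloy = ln(0.0397/0.0331)/(2πk) = 0.1818/(2π·13.1) = 0.002209 m·K/W
  R'_diatomaceous earth = ln(0.0646/0.0397)/(2πk) = 0.4869/(2π·0.0849) = 0.9127 m·K/W
  R'_ceramic fibre blanket = ln(0.0808/0.0646)/(2πk) = 0.2238/(2π·0.0684) = 0.5207 m·K/W
ΣR = 0.002209 + 0.9127 + 0.5207 = 1.436 m·K/W
Q' = ΔT/ΣR = (183 °C − 29.6 °C)/1.436 = 107 W/m

Q' = 107 W/m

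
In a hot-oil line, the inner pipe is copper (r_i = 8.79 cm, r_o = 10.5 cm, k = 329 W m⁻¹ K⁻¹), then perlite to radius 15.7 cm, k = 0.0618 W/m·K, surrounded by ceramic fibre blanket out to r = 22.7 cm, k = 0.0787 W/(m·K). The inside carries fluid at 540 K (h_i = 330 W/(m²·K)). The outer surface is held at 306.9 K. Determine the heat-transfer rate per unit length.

Treat each layer as a resistance in series:
  R'_conv,in = 1/(2πr h) = 1/(2π·0.0879·330) = 0.005487 m·K/W
  R'_copper = ln(0.105/0.0879)/(2πk) = 0.1778/(2π·329) = 8.599×10^-5 m·K/W
  R'_perlite = ln(0.157/0.105)/(2πk) = 0.4023/(2π·0.0618) = 1.036 m·K/W
  R'_ceramic fibre blanket = ln(0.227/0.157)/(2πk) = 0.3687/(2π·0.0787) = 0.7456 m·K/W
ΣR = 0.005487 + 8.599×10^-5 + 1.036 + 0.7456 = 1.787 m·K/W
Q' = ΔT/ΣR = (540 K − 306.9 K)/1.787 = 130 W/m

Q' = 130 W/m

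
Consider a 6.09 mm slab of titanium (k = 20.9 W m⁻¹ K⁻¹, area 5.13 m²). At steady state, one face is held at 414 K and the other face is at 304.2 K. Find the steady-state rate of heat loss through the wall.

Q = kA·ΔT/L = 20.9 × 5.13 × |414 K − 304.2 K| / 0.00609 = 1.93×10^6 W

Q = 1930 kW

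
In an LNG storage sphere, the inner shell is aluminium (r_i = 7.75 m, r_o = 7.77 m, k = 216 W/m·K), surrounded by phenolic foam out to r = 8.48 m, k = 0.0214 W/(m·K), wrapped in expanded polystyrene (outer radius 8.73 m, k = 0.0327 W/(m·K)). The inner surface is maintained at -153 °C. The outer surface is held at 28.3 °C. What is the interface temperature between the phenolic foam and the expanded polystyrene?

T = -2.6 °C

Resistance network (inner→outer):
  R_aluminium = (1/7.75 − 1/7.77)/(4πk) = 3.321×10^-4/(4π·216) = 1.224×10^-7 K/W
  R_phenolic foam = (1/7.77 − 1/8.48)/(4πk) = 0.01078/(4π·0.0214) = 0.04007 K/W
  R_expanded polystyrene = (1/8.48 − 1/8.73)/(4πk) = 0.003377/(4π·0.0327) = 0.008218 K/W
ΣR = 1.224×10^-7 + 0.04007 + 0.008218 = 0.04829 K/W
Q = ΔT/ΣR = (-153 °C − 28.3 °C)/0.04829 = -3754 W
From the inner boundary to the phenolic foam/expanded polystyrene interface, ΣR_partial = 0.04007 K/W.
T_interface = T_in − Q·ΣR_partial = -153 °C − (-3754)(0.04007) = -2.6 °C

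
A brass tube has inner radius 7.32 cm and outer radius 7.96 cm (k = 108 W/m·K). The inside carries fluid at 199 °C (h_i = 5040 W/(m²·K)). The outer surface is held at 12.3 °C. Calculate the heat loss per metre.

Q' = 336 kW/m

Resistance network (inner→outer):
  R'_conv,in = 1/(2πr h) = 1/(2π·0.0732·5040) = 4.314×10^-4 m·K/W
  R'_brass = ln(0.0796/0.0732)/(2πk) = 0.08382/(2π·108) = 1.235×10^-4 m·K/W
ΣR = 4.314×10^-4 + 1.235×10^-4 = 5.549×10^-4 m·K/W
Q' = ΔT/ΣR = (199 °C − 12.3 °C)/5.549×10^-4 = 3.36×10^5 W/m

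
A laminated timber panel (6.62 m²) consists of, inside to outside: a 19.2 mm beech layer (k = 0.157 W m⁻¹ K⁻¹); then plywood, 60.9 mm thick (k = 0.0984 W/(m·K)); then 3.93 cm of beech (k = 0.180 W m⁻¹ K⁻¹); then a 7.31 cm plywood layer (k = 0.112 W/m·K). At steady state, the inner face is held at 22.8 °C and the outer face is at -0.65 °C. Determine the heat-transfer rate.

Resistance network (inner→outer):
  R_beech = L/(kA) = 0.0192/(0.157·6.62) = 0.01847 K/W
  R_plywood = L/(kA) = 0.0609/(0.0984·6.62) = 0.09349 K/W
  R_beech = L/(kA) = 0.0393/(0.180·6.62) = 0.03298 K/W
  R_plywood = L/(kA) = 0.0731/(0.112·6.62) = 0.09859 K/W
ΣR = 0.01847 + 0.09349 + 0.03298 + 0.09859 = 0.2435 K/W
Q = ΔT/ΣR = (22.8 °C − -0.65 °C)/0.2435 = 96.3 W

Q = 96.3 W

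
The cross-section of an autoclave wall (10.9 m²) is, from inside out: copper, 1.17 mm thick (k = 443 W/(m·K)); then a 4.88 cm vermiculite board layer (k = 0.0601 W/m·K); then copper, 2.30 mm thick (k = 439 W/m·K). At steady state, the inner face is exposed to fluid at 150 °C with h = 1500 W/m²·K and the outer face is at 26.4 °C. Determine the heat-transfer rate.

Resistance network (inner→outer):
  R_conv,in = 1/(hA) = 1/(1500·10.9) = 6.116×10^-5 K/W
  R_copper = L/(kA) = 0.00117/(443·10.9) = 2.423×10^-7 K/W
  R_vermiculite board = L/(kA) = 0.0488/(0.0601·10.9) = 0.07449 K/W
  R_copper = L/(kA) = 0.00230/(439·10.9) = 4.807×10^-7 K/W
ΣR = 6.116×10^-5 + 2.423×10^-7 + 0.07449 + 4.807×10^-7 = 0.07455 K/W
Q = ΔT/ΣR = (150 °C − 26.4 °C)/0.07455 = 1660 W

Q = 1660 W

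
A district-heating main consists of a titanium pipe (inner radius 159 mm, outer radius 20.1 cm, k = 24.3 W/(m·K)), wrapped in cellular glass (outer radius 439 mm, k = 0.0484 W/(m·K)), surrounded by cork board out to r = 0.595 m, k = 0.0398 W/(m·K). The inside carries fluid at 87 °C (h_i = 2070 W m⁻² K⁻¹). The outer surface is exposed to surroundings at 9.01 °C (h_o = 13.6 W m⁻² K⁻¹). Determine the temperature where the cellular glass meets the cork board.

Treat each layer as a resistance in series:
  R'_conv,in = 1/(2πr h) = 1/(2π·0.159·2070) = 4.836×10^-4 m·K/W
  R'_titanium = ln(0.201/0.159)/(2πk) = 0.2344/(2π·24.3) = 0.001535 m·K/W
  R'_cellular glass = ln(0.439/0.201)/(2πk) = 0.7812/(2π·0.0484) = 2.569 m·K/W
  R'_cork board = ln(0.595/0.439)/(2πk) = 0.3041/(2π·0.0398) = 1.216 m·K/W
  R'_conv,out = 1/(2πr h) = 1/(2π·0.595·13.6) = 0.01967 m·K/W
ΣR = 4.836×10^-4 + 0.001535 + 2.569 + 1.216 + 0.01967 = 3.807 m·K/W
Q' = ΔT/ΣR = (87 °C − 9.01 °C)/3.807 = 20.49 W/m
From the inner boundary to the cellular glass/cork board interface, ΣR_partial = 2.571 m·K/W.
T_interface = T_in − Q'·ΣR_partial = 87 °C − (20.49)(2.571) = 34.3 °C

T = 34.3 °C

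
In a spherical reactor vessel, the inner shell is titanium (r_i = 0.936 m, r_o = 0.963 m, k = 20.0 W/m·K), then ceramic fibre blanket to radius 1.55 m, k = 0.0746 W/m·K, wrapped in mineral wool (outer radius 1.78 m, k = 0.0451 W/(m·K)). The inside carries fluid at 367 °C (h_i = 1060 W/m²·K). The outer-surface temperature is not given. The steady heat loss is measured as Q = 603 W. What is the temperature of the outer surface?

T_out = 25.2 °C

Sum the resistances:
  R_conv,in = 1/(4πr²h) = 1/(4π·0.936²·1060) = 8.569×10^-5 K/W
  R_titanium = (1/0.936 − 1/0.963)/(4πk) = 0.02995/(4π·20.0) = 1.192×10^-4 K/W
  R_ceramic fibre blanket = (1/0.963 − 1/1.55)/(4πk) = 0.3933/(4π·0.0746) = 0.4195 K/W
  R_mineral wool = (1/1.55 − 1/1.78)/(4πk) = 0.08336/(4π·0.0451) = 0.1471 K/W
ΣR = 0.5668 K/W
ΔT = Q·ΣR = 603 × 0.5668 = 341.8 K
Heat flows outward, so T_out = T_in − ΔT = 367 − 341.8 = 25.2 °C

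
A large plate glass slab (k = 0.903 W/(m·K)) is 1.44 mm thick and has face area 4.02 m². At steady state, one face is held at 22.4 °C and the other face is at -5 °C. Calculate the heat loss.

Q = kA·ΔT/L = 0.903 × 4.02 × |22.4 °C − -5 °C| / 0.00144 = 69100 W

Q = 69100 W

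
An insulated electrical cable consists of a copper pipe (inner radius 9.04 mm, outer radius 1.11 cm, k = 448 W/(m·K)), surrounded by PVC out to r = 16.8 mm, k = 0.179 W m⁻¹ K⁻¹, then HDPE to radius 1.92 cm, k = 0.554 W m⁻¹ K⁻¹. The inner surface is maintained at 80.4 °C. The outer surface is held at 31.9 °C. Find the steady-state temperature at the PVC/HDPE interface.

T = 36.5 °C

Resistance network (inner→outer):
  R'_copper = ln(0.0111/0.00904)/(2πk) = 0.2053/(2π·448) = 7.293×10^-5 m·K/W
  R'_PVC = ln(0.0168/0.0111)/(2πk) = 0.4144/(2π·0.179) = 0.3685 m·K/W
  R'_HDPE = ln(0.0192/0.0168)/(2πk) = 0.1335/(2π·0.554) = 0.03836 m·K/W
ΣR = 7.293×10^-5 + 0.3685 + 0.03836 = 0.4069 m·K/W
Q' = ΔT/ΣR = (80.4 °C − 31.9 °C)/0.4069 = 119.2 W/m
From the inner boundary to the PVC/HDPE interface, ΣR_partial = 0.3686 m·K/W.
T_interface = T_in − Q'·ΣR_partial = 80.4 °C − (119.2)(0.3686) = 36.5 °C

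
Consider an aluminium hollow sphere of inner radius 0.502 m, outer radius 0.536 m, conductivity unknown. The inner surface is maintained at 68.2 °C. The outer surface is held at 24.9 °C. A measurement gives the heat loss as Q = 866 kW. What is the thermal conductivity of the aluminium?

k = 201 W/m·K

ΣR = ΔT/Q = |68.2 − 24.9|/8.66×10^5 = 5.000×10^-5 K/W
(1/r₁−1/r₂)/(4πk) = 5.000×10^-5 ⇒ k = 0.1264/(4π·5.000×10^-5) = 201 W/m·K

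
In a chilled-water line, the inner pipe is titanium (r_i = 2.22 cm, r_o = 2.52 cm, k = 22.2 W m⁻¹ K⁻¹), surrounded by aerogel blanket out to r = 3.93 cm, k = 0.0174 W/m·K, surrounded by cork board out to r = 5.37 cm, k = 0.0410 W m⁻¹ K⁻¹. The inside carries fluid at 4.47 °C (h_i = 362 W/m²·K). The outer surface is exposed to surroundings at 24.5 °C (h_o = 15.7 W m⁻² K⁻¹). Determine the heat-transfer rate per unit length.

Q' = 3.65 W/m

Series thermal resistances, inner to outer:
  R'_conv,in = 1/(2πr h) = 1/(2π·0.0222·362) = 0.01980 m·K/W
  R'_titanium = ln(0.0252/0.0222)/(2πk) = 0.1268/(2π·22.2) = 9.087×10^-4 m·K/W
  R'_aerogel blanket = ln(0.0393/0.0252)/(2πk) = 0.4444/(2π·0.0174) = 4.065 m·K/W
  R'_cork board = ln(0.0537/0.0393)/(2πk) = 0.3122/(2π·0.0410) = 1.212 m·K/W
  R'_conv,out = 1/(2πr h) = 1/(2π·0.0537·15.7) = 0.1888 m·K/W
ΣR = 0.01980 + 9.087×10^-4 + 4.065 + 1.212 + 0.1888 = 5.487 m·K/W
Q' = ΔT/ΣR = (4.47 °C − 24.5 °C)/5.487 = -3.65 W/m
(Negative Q' ⇒ heat flows inward; heat gain = 3.65 W/m.)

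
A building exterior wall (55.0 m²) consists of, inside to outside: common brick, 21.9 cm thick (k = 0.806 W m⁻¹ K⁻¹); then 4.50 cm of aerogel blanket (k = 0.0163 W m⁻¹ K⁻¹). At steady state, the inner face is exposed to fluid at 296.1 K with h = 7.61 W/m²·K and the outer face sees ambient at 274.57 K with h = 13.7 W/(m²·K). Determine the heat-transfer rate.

Treat each layer as a resistance in series:
  R_conv,in = 1/(hA) = 1/(7.61·55.0) = 0.002389 K/W
  R_common brick = L/(kA) = 0.219/(0.806·55.0) = 0.004940 K/W
  R_aerogel blanket = L/(kA) = 0.0450/(0.0163·55.0) = 0.05020 K/W
  R_conv,out = 1/(hA) = 1/(13.7·55.0) = 0.001327 K/W
ΣR = 0.002389 + 0.004940 + 0.05020 + 0.001327 = 0.05886 K/W
Q = ΔT/ΣR = (296.1 K − 274.57 K)/0.05886 = 366 W

Q = 366 W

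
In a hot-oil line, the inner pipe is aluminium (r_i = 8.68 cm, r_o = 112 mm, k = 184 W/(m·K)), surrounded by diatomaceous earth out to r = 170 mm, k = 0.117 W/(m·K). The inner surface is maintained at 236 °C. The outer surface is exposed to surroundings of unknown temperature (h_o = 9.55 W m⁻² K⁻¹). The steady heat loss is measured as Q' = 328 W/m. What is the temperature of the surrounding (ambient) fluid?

Sum the resistances:
  R'_aluminium = ln(0.112/0.0868)/(2πk) = 0.2549/(2π·184) = 2.205×10^-4 m·K/W
  R'_diatomaceous earth = ln(0.170/0.112)/(2πk) = 0.4173/(2π·0.117) = 0.5677 m·K/W
  R'_conv,out = 1/(2πr h) = 1/(2π·0.170·9.55) = 0.09803 m·K/W
ΣR = 0.6659 m·K/W
ΔT = Q'·ΣR = 328 × 0.6659 = 218.4 K
Heat flows outward, so T_out = T_in − ΔT = 236 − 218.4 = 17.6 °C

T_out = 17.6 °C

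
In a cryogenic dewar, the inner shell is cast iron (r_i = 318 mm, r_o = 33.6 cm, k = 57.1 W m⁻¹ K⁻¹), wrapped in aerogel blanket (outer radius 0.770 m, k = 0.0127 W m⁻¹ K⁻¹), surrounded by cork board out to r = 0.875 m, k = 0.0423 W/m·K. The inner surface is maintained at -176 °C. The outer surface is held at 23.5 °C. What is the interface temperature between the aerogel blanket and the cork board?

T = 18.1 °C

Resistance network (inner→outer):
  R_cast iron = (1/0.318 − 1/0.336)/(4πk) = 0.1685/(4π·57.1) = 2.348×10^-4 K/W
  R_aerogel blanket = (1/0.336 − 1/0.770)/(4πk) = 1.677/(4π·0.0127) = 10.51 K/W
  R_cork board = (1/0.770 − 1/0.875)/(4πk) = 0.1558/(4π·0.0423) = 0.2932 K/W
ΣR = 2.348×10^-4 + 10.51 + 0.2932 = 10.80 K/W
Q = ΔT/ΣR = (-176 °C − 23.5 °C)/10.80 = -18.47 W
From the inner boundary to the aerogel blanket/cork board interface, ΣR_partial = 10.51 K/W.
T_interface = T_in − Q·ΣR_partial = -176 °C − (-18.47)(10.51) = 18.1 °C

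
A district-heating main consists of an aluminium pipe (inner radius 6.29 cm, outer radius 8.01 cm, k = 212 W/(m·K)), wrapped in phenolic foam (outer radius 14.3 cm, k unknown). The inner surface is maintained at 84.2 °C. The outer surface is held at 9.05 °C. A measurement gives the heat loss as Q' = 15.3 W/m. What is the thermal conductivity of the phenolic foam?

ΣR = ΔT/Q' = |84.2 − 9.05|/15.3 = 4.912 m·K/W
Known resistances:
  R'_aluminium = ln(0.0801/0.0629)/(2πk) = 0.2417/(2π·212) = 1.815×10^-4 m·K/W
R_phenolic foam = ΣR − ΣR_known = 4.912 − 1.815×10^-4 = 4.912 m·K/W
ln(r₂/r₁)/(2πk) = 4.912 ⇒ k = 0.5796/(2π·4.912) = 0.0188 W/m·K

k = 0.0188 W/m·K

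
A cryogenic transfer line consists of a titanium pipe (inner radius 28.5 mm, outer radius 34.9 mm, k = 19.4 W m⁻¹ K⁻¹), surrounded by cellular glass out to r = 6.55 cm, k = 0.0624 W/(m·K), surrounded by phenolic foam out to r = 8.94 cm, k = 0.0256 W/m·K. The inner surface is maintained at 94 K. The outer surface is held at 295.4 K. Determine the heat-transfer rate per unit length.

Q' = 56.9 W/m

Series thermal resistances, inner to outer:
  R'_titanium = ln(0.0349/0.0285)/(2πk) = 0.2026/(2π·19.4) = 0.001662 m·K/W
  R'_cellular glass = ln(0.0655/0.0349)/(2πk) = 0.6296/(2π·0.0624) = 1.606 m·K/W
  R'_phenolic foam = ln(0.0894/0.0655)/(2πk) = 0.3111/(2π·0.0256) = 1.934 m·K/W
ΣR = 0.001662 + 1.606 + 1.934 = 3.542 m·K/W
Q' = ΔT/ΣR = (94 K − 295.4 K)/3.542 = -56.9 W/m
(Negative Q' ⇒ heat flows inward; heat gain = 56.9 W/m.)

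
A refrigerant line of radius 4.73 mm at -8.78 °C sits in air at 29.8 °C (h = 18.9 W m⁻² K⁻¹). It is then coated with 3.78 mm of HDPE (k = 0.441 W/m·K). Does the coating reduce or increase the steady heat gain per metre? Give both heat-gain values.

Critical radius for a cylinder: r_cr = k/h = 0.0233 m = 2.33 cm.
Outer radius after coating: r₂ = 0.00473 + 0.00378 = 0.00851 m.
Since r₁ < r_cr and r₂ ≤ r_cr, the coating moves toward the maximum at r_cr — heat gain rises.
Bare: R = 1/(2πr₁h) = 1.780 m·K/W; Q = 38.58/1.780 = 21.7 W/m.
Coated: R = R_cond + R_conv = 1.201 m·K/W; Q = 38.58/1.201 = 32.1 W/m.

increases: 21.7 → 32.1 W/m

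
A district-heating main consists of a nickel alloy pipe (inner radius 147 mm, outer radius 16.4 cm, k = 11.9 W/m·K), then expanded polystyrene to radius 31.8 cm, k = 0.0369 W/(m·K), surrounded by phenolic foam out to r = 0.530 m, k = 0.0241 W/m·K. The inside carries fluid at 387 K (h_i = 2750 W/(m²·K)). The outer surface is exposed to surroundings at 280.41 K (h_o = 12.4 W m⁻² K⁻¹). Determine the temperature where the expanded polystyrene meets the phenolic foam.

Series thermal resistances, inner to outer:
  R'_conv,in = 1/(2πr h) = 1/(2π·0.147·2750) = 3.937×10^-4 m·K/W
  R'_nickel alloy = ln(0.164/0.147)/(2πk) = 0.1094/(2π·11.9) = 0.001464 m·K/W
  R'_expanded polystyrene = ln(0.318/0.164)/(2πk) = 0.6622/(2π·0.0369) = 2.856 m·K/W
  R'_phenolic foam = ln(0.530/0.318)/(2πk) = 0.5108/(2π·0.0241) = 3.373 m·K/W
  R'_conv,out = 1/(2πr h) = 1/(2π·0.530·12.4) = 0.02422 m·K/W
ΣR = 3.937×10^-4 + 0.001464 + 2.856 + 3.373 + 0.02422 = 6.255 m·K/W
Q' = ΔT/ΣR = (387 K − 280.41 K)/6.255 = 17.04 W/m
From the inner boundary to the expanded polystyrene/phenolic foam interface, ΣR_partial = 2.858 m·K/W.
T_interface = T_in − Q'·ΣR_partial = 387 K − (17.04)(2.858) = 338.3 K

T = 338.3 K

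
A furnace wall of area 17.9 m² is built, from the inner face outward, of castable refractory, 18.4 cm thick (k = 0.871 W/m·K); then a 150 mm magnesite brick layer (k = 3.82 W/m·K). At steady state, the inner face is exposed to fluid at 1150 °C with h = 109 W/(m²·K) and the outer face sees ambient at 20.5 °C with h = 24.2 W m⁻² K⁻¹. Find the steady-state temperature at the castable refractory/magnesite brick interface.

T = 323 °C

Series thermal resistances, inner to outer:
  R_conv,in = 1/(hA) = 1/(109·17.9) = 5.125×10^-4 K/W
  R_castable refractory = L/(kA) = 0.184/(0.871·17.9) = 0.01180 K/W
  R_magnesite brick = L/(kA) = 0.150/(3.82·17.9) = 0.002194 K/W
  R_conv,out = 1/(hA) = 1/(24.2·17.9) = 0.002309 K/W
ΣR = 5.125×10^-4 + 0.01180 + 0.002194 + 0.002309 = 0.01682 K/W
Q = ΔT/ΣR = (1150 °C − 20.5 °C)/0.01682 = 67150 W
From the inner boundary to the castable refractory/magnesite brick interface, ΣR_partial = 0.01231 K/W.
T_interface = T_in − Q·ΣR_partial = 1150 °C − (67150)(0.01231) = 323 °C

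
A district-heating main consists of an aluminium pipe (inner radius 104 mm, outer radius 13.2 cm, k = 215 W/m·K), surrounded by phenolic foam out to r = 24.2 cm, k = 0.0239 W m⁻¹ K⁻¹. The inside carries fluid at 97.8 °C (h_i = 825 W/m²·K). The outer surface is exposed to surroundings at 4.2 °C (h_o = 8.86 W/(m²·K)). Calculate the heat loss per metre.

Series thermal resistances, inner to outer:
  R'_conv,in = 1/(2πr h) = 1/(2π·0.104·825) = 0.001855 m·K/W
  R'_aluminium = ln(0.132/0.104)/(2πk) = 0.2384/(2π·215) = 1.765×10^-4 m·K/W
  R'_phenolic foam = ln(0.242/0.132)/(2πk) = 0.6061/(2π·0.0239) = 4.036 m·K/W
  R'_conv,out = 1/(2πr h) = 1/(2π·0.242·8.86) = 0.07423 m·K/W
ΣR = 0.001855 + 1.765×10^-4 + 4.036 + 0.07423 = 4.112 m·K/W
Q' = ΔT/ΣR = (97.8 °C − 4.2 °C)/4.112 = 22.8 W/m

Q' = 22.8 W/m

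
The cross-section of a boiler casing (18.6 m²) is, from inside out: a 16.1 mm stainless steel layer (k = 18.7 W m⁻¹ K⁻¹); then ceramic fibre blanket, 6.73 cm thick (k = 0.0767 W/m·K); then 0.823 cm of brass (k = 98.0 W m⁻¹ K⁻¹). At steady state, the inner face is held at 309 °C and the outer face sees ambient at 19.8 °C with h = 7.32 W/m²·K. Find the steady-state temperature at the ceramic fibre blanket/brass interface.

T = 58.7 °C

Treat each layer as a resistance in series:
  R_stainless steel = L/(kA) = 0.0161/(18.7·18.6) = 4.629×10^-5 K/W
  R_ceramic fibre blanket = L/(kA) = 0.0673/(0.0767·18.6) = 0.04717 K/W
  R_brass = L/(kA) = 0.00823/(98.0·18.6) = 4.515×10^-6 K/W
  R_conv,out = 1/(hA) = 1/(7.32·18.6) = 0.007345 K/W
ΣR = 4.629×10^-5 + 0.04717 + 4.515×10^-6 + 0.007345 = 0.05457 K/W
Q = ΔT/ΣR = (309 °C − 19.8 °C)/0.05457 = 5300 W
From the inner boundary to the ceramic fibre blanket/brass interface, ΣR_partial = 0.04722 K/W.
T_interface = T_in − Q·ΣR_partial = 309 °C − (5300)(0.04722) = 58.7 °C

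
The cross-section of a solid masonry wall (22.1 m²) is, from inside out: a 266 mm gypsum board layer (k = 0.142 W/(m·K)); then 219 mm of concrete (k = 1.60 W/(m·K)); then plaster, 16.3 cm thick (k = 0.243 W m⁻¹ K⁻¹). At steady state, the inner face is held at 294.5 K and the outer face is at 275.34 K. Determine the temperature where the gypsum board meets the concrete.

Series thermal resistances, inner to outer:
  R_gypsum board = L/(kA) = 0.266/(0.142·22.1) = 0.08476 K/W
  R_concrete = L/(kA) = 0.219/(1.60·22.1) = 0.006193 K/W
  R_plaster = L/(kA) = 0.163/(0.243·22.1) = 0.03035 K/W
ΣR = 0.08476 + 0.006193 + 0.03035 = 0.1213 K/W
Q = ΔT/ΣR = (294.5 K − 275.34 K)/0.1213 = 158.0 W
From the inner boundary to the gypsum board/concrete interface, ΣR_partial = 0.08476 K/W.
T_interface = T_in − Q·ΣR_partial = 294.5 K − (158.0)(0.08476) = 281.11 K

T = 281.11 K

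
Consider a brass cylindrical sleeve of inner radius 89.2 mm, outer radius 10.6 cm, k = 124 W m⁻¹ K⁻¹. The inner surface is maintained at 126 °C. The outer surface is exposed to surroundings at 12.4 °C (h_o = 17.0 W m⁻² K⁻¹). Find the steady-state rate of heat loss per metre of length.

Q' = 1280 W/m

Treat each layer as a resistance in series:
  R'_brass = ln(0.106/0.0892)/(2πk) = 0.1726/(2π·124) = 2.215×10^-4 m·K/W
  R'_conv,out = 1/(2πr h) = 1/(2π·0.106·17.0) = 0.08832 m·K/W
ΣR = 2.215×10^-4 + 0.08832 = 0.08854 m·K/W
Q' = ΔT/ΣR = (126 °C − 12.4 °C)/0.08854 = 1280 W/m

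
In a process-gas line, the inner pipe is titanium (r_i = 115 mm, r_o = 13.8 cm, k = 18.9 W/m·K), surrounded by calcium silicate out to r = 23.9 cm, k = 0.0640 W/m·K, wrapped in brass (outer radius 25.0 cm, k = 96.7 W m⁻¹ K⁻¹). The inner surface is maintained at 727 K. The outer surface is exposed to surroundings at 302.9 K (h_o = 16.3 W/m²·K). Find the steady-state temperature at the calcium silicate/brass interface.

T = 314.7 K

Resistance network (inner→outer):
  R'_titanium = ln(0.138/0.115)/(2πk) = 0.1823/(2π·18.9) = 0.001535 m·K/W
  R'_calcium silicate = ln(0.239/0.138)/(2πk) = 0.5492/(2π·0.0640) = 1.366 m·K/W
  R'_brass = ln(0.250/0.239)/(2πk) = 0.04500/(2π·96.7) = 7.406×10^-5 m·K/W
  R'_conv,out = 1/(2πr h) = 1/(2π·0.250·16.3) = 0.03906 m·K/W
ΣR = 0.001535 + 1.366 + 7.406×10^-5 + 0.03906 = 1.407 m·K/W
Q' = ΔT/ΣR = (727 K − 302.9 K)/1.407 = 301.4 W/m
From the inner boundary to the calcium silicate/brass interface, ΣR_partial = 1.368 m·K/W.
T_interface = T_in − Q'·ΣR_partial = 727 K − (301.4)(1.368) = 314.7 K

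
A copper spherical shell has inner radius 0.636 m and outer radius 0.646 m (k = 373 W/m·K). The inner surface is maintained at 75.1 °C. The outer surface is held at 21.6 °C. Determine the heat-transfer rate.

Q = 4πk·ΔT/(1/r₁ − 1/r₂) = 4π × 373 × 53.5 / (1/0.636 − 1/0.646) = 1.03×10^7 W

Q = 10300 kW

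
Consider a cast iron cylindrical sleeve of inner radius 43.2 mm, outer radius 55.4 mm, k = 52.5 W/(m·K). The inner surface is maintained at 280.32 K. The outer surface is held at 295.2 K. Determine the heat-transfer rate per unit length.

Q' = 2πk·ΔT/ln(r₂/r₁) = 2π × 52.5 × 14.88 / ln(0.0554/0.0432) = 19700 W/m

Q' = 19700 W/m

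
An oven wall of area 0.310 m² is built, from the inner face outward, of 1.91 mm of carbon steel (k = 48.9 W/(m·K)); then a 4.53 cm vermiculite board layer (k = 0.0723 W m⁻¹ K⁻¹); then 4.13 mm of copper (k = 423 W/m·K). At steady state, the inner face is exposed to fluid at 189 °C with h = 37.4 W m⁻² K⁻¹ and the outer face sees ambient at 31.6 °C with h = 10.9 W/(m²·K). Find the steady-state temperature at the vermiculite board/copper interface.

T = 51.0 °C

Treat each layer as a resistance in series:
  R_conv,in = 1/(hA) = 1/(37.4·0.310) = 0.08625 K/W
  R_carbon steel = L/(kA) = 0.00191/(48.9·0.310) = 1.260×10^-4 K/W
  R_vermiculite board = L/(kA) = 0.0453/(0.0723·0.310) = 2.021 K/W
  R_copper = L/(kA) = 0.00413/(423·0.310) = 3.150×10^-5 K/W
  R_conv,out = 1/(hA) = 1/(10.9·0.310) = 0.2959 K/W
ΣR = 0.08625 + 1.260×10^-4 + 2.021 + 3.150×10^-5 + 0.2959 = 2.403 K/W
Q = ΔT/ΣR = (189 °C − 31.6 °C)/2.403 = 65.50 W
From the inner boundary to the vermiculite board/copper interface, ΣR_partial = 2.107 K/W.
T_interface = T_in − Q·ΣR_partial = 189 °C − (65.50)(2.107) = 51.0 °C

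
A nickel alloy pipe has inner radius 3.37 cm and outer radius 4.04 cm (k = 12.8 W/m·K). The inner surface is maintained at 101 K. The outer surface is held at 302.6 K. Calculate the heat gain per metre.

Q' = 89400 W/m

Q' = 2πk·ΔT/ln(r₂/r₁) = 2π × 12.8 × 201.6 / ln(0.0404/0.0337) = 89400 W/m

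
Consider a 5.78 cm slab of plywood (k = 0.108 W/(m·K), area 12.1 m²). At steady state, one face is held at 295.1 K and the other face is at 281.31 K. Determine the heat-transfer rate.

Q = kA·ΔT/L = 0.108 × 12.1 × |295.1 K − 281.31 K| / 0.0578 = 312 W

Q = 312 W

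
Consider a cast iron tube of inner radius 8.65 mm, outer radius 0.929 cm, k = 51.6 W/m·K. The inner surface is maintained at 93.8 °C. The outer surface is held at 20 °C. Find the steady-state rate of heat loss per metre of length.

Q' = 3.35×10^5 W/m

Q' = 2πk·ΔT/ln(r₂/r₁) = 2π × 51.6 × 73.8 / ln(0.00929/0.00865) = 3.35×10^5 W/m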